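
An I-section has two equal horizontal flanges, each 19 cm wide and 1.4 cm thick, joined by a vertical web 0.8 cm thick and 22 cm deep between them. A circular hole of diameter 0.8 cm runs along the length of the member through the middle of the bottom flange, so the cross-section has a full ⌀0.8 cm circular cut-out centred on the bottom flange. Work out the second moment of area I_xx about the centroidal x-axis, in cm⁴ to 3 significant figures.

I_xx ≈ 7930 cm⁴

Decompose the section into non-overlapping parts with the origin at the bottom-left of its bounding rectangle.
Bottom flange: 19 × 1.4, A = 26.6 cm², y = 0.7 cm, Ī = 4.3447 cm⁴.
Web: 0.8 × 22, A = 17.6 cm², y = 12.4 cm, Ī = 709.87 cm⁴.
Top flange: 19 × 1.4, A = 26.6 cm², y = 24.1 cm, Ī = 4.3447 cm⁴.
Hole (subtracted): ⌀0.8, A = 0.50265 cm², y = 0.7 cm, Ī = 0.020106 cm⁴.
Centroid: ȳ = ΣA·y / ΣA = 12.484 cm.
Transfer each piece to the centroidal x-axis using Ī + A·d² with d = y − 12.484:
  bottom flange: d = -11.784 cm → contributes +3697.9 cm⁴
  web: d = -0.08366 cm → contributes +709.99 cm⁴
  top flange: d = 11.616 cm → contributes +3593.7 cm⁴
  hole: d = -11.784 cm → contributes −69.816 cm⁴
Total I = 7931.8 cm⁴.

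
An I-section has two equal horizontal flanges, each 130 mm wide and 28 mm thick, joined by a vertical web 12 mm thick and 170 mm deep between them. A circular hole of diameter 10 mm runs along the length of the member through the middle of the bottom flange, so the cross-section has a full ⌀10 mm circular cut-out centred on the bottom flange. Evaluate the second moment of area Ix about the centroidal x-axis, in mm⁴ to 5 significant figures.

Ix ≈ 7.5963 × 10⁷ mm⁴

Treat the section as a set of non-overlapping primitives; coordinates are from the bounding-box lower-left.
Bottom flange: 130 × 28, A = 3 640 mm², y = 14 mm, Ī = 237813.3 mm⁴.
Web: 12 × 170, A = 2 040 mm², y = 113 mm, Ī = 4 913 000 mm⁴.
Top flange: 130 × 28, A = 3 640 mm², y = 212 mm, Ī = 237813.3 mm⁴.
Hole (subtracted): ⌀10, A = 78.53982 mm², y = 14 mm, Ī = 490.8739 mm⁴.
Centroid: ȳ = ΣA·y / ΣA = 113.8414 mm.
Transfer each piece to the centroidal x-axis using Ī + A·d² with d = y − 113.8414:
  bottom flange: d = -99.84137 mm → contributes +36 522 419 mm⁴
  web: d = -0.8413651 mm → contributes +4 914 444 mm⁴
  top flange: d = 98.15863 mm → contributes +35 309 641 mm⁴
  hole: d = -99.84137 mm → contributes −783399.2 mm⁴
Total I = 75 963 105 mm⁴.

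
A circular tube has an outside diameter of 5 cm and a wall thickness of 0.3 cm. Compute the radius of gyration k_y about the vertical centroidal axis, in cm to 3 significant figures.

k_y ≈ 1.67 cm

Treat the section as a set of non-overlapping primitives; coordinates are from the bounding-box lower-left.
Outer circle: ⌀5, A = 19.635 cm², x = 2.5 cm, Ī = 30.68 cm⁴.
Bore (subtracted): ⌀4.4, A = 15.205 cm², x = 2.5 cm, Ī = 18.398 cm⁴.
By symmetry the centroid is at mid-width, x̄ = 2.5 cm.
All pieces are centred on the vertical centroidal axis, so I = ΣĪ (holes subtracted) = 12.281 cm⁴.
Radius of gyration: k = √(I/A) = √(12.281 / 4.4296) = 1.6651 cm.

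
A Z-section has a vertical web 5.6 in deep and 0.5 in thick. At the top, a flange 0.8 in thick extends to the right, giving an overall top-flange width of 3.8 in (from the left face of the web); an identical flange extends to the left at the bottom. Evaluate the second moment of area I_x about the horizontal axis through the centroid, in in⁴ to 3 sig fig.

I_x ≈ 38.0 in⁴

Treat the section as a set of non-overlapping primitives; coordinates are from the bounding-box lower-left.
Web: 0.5 × 5.6, A = 2.8 in², y = 2.8 in, Ī = 7.3173 in⁴.
Top flange (beyond web): 3.3 × 0.8, A = 2.64 in², y = 5.2 in, Ī = 0.1408 in⁴.
Bottom flange (beyond web): 3.3 × 0.8, A = 2.64 in², y = 0.4 in, Ī = 0.1408 in⁴.
Centroid: ȳ = ΣA·y / ΣA = 2.8 in.
Transfer each piece to the horizontal axis through the centroid using Ī + A·d² with d = y − 2.8:
  web: d = 0 in → contributes +7.3173 in⁴
  top flange (beyond web): d = 2.4 in → contributes +15.347 in⁴
  bottom flange (beyond web): d = -2.4 in → contributes +15.347 in⁴
Total I = 38.012 in⁴.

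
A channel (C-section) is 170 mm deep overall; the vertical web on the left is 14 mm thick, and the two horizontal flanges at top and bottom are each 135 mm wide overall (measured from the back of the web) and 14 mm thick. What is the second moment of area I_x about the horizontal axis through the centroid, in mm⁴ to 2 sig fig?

I_x ≈ 2.6 × 10⁷ mm⁴

Decompose the section into non-overlapping parts with the origin at the bottom-left of its bounding rectangle.
Web: 14 × 170, A = 2 380 mm², y = 85 mm, Ī = 5 731 833 mm⁴.
Top flange (beyond web): 121 × 14, A = 1 694 mm², y = 163 mm, Ī = 27 669 mm⁴.
Bottom flange (beyond web): 121 × 14, A = 1 694 mm², y = 7 mm, Ī = 27 669 mm⁴.
By symmetry the centroid is at mid-height, ȳ = 85 mm.
Transfer each piece to the horizontal axis through the centroid using Ī + A·d² with d = y − 85:
  web: d = 0 mm → contributes +5 731 833 mm⁴
  top flange (beyond web): d = 78 mm → contributes +10 333 965 mm⁴
  bottom flange (beyond web): d = -78 mm → contributes +10 333 965 mm⁴
Total I = 26 399 763 mm⁴.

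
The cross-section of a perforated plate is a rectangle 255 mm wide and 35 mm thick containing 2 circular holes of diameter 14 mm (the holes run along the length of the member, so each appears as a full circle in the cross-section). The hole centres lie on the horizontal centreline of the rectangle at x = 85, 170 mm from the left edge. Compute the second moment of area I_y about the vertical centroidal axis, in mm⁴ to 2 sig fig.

I_y ≈ 4.8 × 10⁷ mm⁴

Decompose the section into non-overlapping parts with the origin at the bottom-left of its bounding rectangle.
Plate: 255 × 35, A = 8 925 mm², x = 127.5 mm, Ī = 48 362 344 mm⁴.
Hole 1 (subtracted): ⌀14, A = 153.9 mm², x = 85 mm, Ī = 1 886 mm⁴.
Hole 2 (subtracted): ⌀14, A = 153.9 mm², x = 170 mm, Ī = 1 886 mm⁴.
By symmetry the centroid is at mid-width, x̄ = 127.5 mm.
Transfer each piece to the vertical centroidal axis using Ī + A·d² with d = x − 127.5:
  plate: d = 0 mm → contributes +48 362 344 mm⁴
  hole 1: d = -42.5 mm → contributes −279 936 mm⁴
  hole 2: d = 42.5 mm → contributes −279 936 mm⁴
Total I = 47 802 471 mm⁴.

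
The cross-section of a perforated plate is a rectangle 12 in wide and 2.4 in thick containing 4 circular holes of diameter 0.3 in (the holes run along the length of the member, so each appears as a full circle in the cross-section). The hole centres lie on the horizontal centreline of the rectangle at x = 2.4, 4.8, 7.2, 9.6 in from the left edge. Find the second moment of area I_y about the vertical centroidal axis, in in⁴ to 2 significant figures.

Decompose the section into non-overlapping parts with the origin at the bottom-left of its bounding rectangle.
Plate: 12 × 2.4, A = 28.8 in², x = 6 in, Ī = 345.6 in⁴.
Hole 1 (subtracted): ⌀0.3, A = 0.07069 in², x = 2.4 in, Ī = 0.0003976 in⁴.
Hole 2 (subtracted): ⌀0.3, A = 0.07069 in², x = 4.8 in, Ī = 0.0003976 in⁴.
Hole 3 (subtracted): ⌀0.3, A = 0.07069 in², x = 7.2 in, Ī = 0.0003976 in⁴.
Hole 4 (subtracted): ⌀0.3, A = 0.07069 in², x = 9.6 in, Ī = 0.0003976 in⁴.
By symmetry the centroid is at mid-width, x̄ = 6 in.
Transfer each piece to the vertical centroidal axis using Ī + A·d² with d = x − 6:
  plate: d = 0 in → contributes +345.6 in⁴
  hole 1: d = -3.6 in → contributes −0.9165 in⁴
  hole 2: d = -1.2 in → contributes −0.1022 in⁴
  hole 3: d = 1.2 in → contributes −0.1022 in⁴
  hole 4: d = 3.6 in → contributes −0.9165 in⁴
Total I = 343.6 in⁴.

I_y ≈ 340 in⁴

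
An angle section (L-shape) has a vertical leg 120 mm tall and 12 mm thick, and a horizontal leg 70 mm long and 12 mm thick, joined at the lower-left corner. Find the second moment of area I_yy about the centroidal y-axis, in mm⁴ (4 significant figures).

Break the section into simple shapes (no overlaps), measuring from the bottom-left corner of the bounding box.
Vertical leg: 12 × 120, A = 1 440 mm², x = 6 mm, Ī = 17 280 mm⁴.
Horizontal leg (remainder): 58 × 12, A = 696 mm², x = 41 mm, Ī = 195 112 mm⁴.
Centroid: x̄ = ΣA·x / ΣA = 17.4045 mm.
Transfer each piece to the centroidal y-axis using Ī + A·d² with d = x − 17.4045:
  vertical leg: d = -11.4045 mm → contributes +204 570 mm⁴
  horizontal leg (remainder): d = 23.5955 mm → contributes +582 609 mm⁴
Total I = 787 179 mm⁴.

I_yy ≈ 7.872 × 10⁵ mm⁴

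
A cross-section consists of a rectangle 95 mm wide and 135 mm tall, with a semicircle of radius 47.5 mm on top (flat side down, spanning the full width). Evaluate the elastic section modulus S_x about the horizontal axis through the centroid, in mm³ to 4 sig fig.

Split into non-overlapping primitives; take the origin at the lower-left of the bounding box.
Rectangular body: 95 × 135, A = 12 825 mm², y = 67.5 mm, Ī = 19 477 969 mm⁴.
Semicircular cap: semicircle r = 47.5, A = 3544.11 mm², y = 155.16 mm, Ī = 558 736 mm⁴.
Centroid: ȳ = ΣA·y / ΣA = 86.4794 mm.
Transfer each piece to the horizontal axis through the centroid using Ī + A·d² with d = y − 86.4794:
  rectangular body: d = -18.9794 mm → contributes +24 097 742 mm⁴
  semicircular cap: d = 68.6803 mm → contributes +17 276 222 mm⁴
Total I = 41 373 965 mm⁴.
Extreme fibre distance c = 96.0206 mm; S = I/c = 430 886 mm³.

S_x ≈ 4.309 × 10⁵ mm³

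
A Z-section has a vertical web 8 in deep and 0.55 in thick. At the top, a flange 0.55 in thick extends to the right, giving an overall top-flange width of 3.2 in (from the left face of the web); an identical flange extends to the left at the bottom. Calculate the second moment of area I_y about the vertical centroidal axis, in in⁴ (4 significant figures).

I_y ≈ 9.279 in⁴

Decompose the section into non-overlapping parts with the origin at the bottom-left of its bounding rectangle.
Web: 0.55 × 8, A = 4.4 in², x = 2.925 in, Ī = 0.110917 in⁴.
Top flange (beyond web): 2.65 × 0.55, A = 1.4575 in², x = 4.525 in, Ī = 0.852941 in⁴.
Bottom flange (beyond web): 2.65 × 0.55, A = 1.4575 in², x = 1.325 in, Ī = 0.852941 in⁴.
Centroid: x̄ = ΣA·x / ΣA = 2.925 in.
Transfer each piece to the vertical centroidal axis using Ī + A·d² with d = x − 2.925:
  web: d = 0 in → contributes +0.110917 in⁴
  top flange (beyond web): d = 1.6 in → contributes +4.58414 in⁴
  bottom flange (beyond web): d = -1.6 in → contributes +4.58414 in⁴
Total I = 9.2792 in⁴.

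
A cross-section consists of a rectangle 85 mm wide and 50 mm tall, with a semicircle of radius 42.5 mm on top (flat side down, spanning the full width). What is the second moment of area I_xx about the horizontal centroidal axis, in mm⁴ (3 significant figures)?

Treat the section as a set of non-overlapping primitives; coordinates are from the bounding-box lower-left.
Rectangular body: 85 × 50, A = 4 250 mm², y = 25 mm, Ī = 885 417 mm⁴.
Semicircular cap: semicircle r = 42.5, A = 2837.3 mm², y = 68.038 mm, Ī = 358 086 mm⁴.
Centroid: ȳ = ΣA·y / ΣA = 42.229 mm.
Transfer each piece to the horizontal centroidal axis using Ī + A·d² with d = y − 42.229:
  rectangular body: d = -17.229 mm → contributes +2 147 024 mm⁴
  semicircular cap: d = 25.808 mm → contributes +2 247 884 mm⁴
Total I = 4 394 908 mm⁴.

I_xx ≈ 4.39 × 10⁶ mm⁴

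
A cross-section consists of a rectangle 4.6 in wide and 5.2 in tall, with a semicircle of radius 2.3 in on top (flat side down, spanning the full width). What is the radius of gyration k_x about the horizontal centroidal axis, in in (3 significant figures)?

k_x ≈ 2.05 in

Break the section into simple shapes (no overlaps), measuring from the bottom-left corner of the bounding box.
Rectangular body: 4.6 × 5.2, A = 23.92 in², y = 2.6 in, Ī = 53.9 in⁴.
Semicircular cap: semicircle r = 2.3, A = 8.3095 in², y = 6.1762 in, Ī = 3.0714 in⁴.
Centroid: ȳ = ΣA·y / ΣA = 3.522 in.
Transfer each piece to the horizontal centroidal axis using Ī + A·d² with d = y − 3.522:
  rectangular body: d = -0.92201 in → contributes +74.234 in⁴
  semicircular cap: d = 2.6541 in → contributes +61.607 in⁴
Total I = 135.84 in⁴.
Radius of gyration: k = √(I/A) = √(135.84 / 32.23) = 2.053 in.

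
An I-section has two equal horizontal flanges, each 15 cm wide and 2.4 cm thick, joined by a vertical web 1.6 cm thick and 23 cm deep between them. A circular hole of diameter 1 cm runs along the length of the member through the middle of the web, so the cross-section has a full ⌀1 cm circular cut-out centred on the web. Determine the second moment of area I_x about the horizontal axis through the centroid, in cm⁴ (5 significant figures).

I_x ≈ 1.3270 × 10⁴ cm⁴

Split into non-overlapping primitives; take the origin at the lower-left of the bounding box.
Bottom flange: 15 × 2.4, A = 36 cm², y = 1.2 cm, Ī = 17.28 cm⁴.
Web: 1.6 × 23, A = 36.8 cm², y = 13.9 cm, Ī = 1622.267 cm⁴.
Top flange: 15 × 2.4, A = 36 cm², y = 26.6 cm, Ī = 17.28 cm⁴.
Hole (subtracted): ⌀1, A = 0.7853982 cm², y = 13.9 cm, Ī = 0.04908739 cm⁴.
By symmetry the centroid is at mid-height, ȳ = 13.9 cm.
Transfer each piece to the horizontal axis through the centroid using Ī + A·d² with d = y − 13.9:
  bottom flange: d = -12.7 cm → contributes +5823.72 cm⁴
  web: d = 0 cm → contributes +1622.267 cm⁴
  top flange: d = 12.7 cm → contributes +5823.72 cm⁴
  hole: d = 0 cm → contributes −0.04908739 cm⁴
Total I = 13269.66 cm⁴.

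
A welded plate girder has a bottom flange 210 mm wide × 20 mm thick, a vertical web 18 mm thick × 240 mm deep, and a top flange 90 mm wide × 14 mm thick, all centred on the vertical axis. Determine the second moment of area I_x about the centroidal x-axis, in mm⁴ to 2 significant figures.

I_x ≈ 9.7 × 10⁷ mm⁴

Break the section into simple shapes (no overlaps), measuring from the bottom-left corner of the bounding box.
Bottom plate: 210 × 20, A = 4 200 mm², y = 10 mm, Ī = 140 000 mm⁴.
Web plate: 18 × 240, A = 4 320 mm², y = 140 mm, Ī = 20 736 000 mm⁴.
Top plate: 90 × 14, A = 1 260 mm², y = 267 mm, Ī = 20 580 mm⁴.
Centroid: ȳ = ΣA·y / ΣA = 100.5 mm.
Transfer each piece to the centroidal x-axis using Ī + A·d² with d = y − 100.5:
  bottom plate: d = -90.53 mm → contributes +34 564 706 mm⁴
  web plate: d = 39.47 mm → contributes +27 464 769 mm⁴
  top plate: d = 166.5 mm → contributes +34 936 459 mm⁴
Total I = 96 965 934 mm⁴.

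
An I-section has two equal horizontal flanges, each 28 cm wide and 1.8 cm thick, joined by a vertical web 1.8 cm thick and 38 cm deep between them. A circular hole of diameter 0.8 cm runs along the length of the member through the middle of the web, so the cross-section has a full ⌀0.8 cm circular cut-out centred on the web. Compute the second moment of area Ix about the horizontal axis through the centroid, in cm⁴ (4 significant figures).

Decompose the section into non-overlapping parts with the origin at the bottom-left of its bounding rectangle.
Bottom flange: 28 × 1.8, A = 50.4 cm², y = 0.9 cm, Ī = 13.608 cm⁴.
Web: 1.8 × 38, A = 68.4 cm², y = 20.8 cm, Ī = 8230.8 cm⁴.
Top flange: 28 × 1.8, A = 50.4 cm², y = 40.7 cm, Ī = 13.608 cm⁴.
Hole (subtracted): ⌀0.8, A = 0.502655 cm², y = 20.8 cm, Ī = 0.0201062 cm⁴.
By symmetry the centroid is at mid-height, ȳ = 20.8 cm.
Transfer each piece to the horizontal axis through the centroid using Ī + A·d² with d = y − 20.8:
  bottom flange: d = -19.9 cm → contributes +19972.5 cm⁴
  web: d = 0 cm → contributes +8230.8 cm⁴
  top flange: d = 19.9 cm → contributes +19972.5 cm⁴
  hole: d = 0 cm → contributes −0.0201062 cm⁴
Total I = 48175.8 cm⁴.

Ix ≈ 4.818 × 10⁴ cm⁴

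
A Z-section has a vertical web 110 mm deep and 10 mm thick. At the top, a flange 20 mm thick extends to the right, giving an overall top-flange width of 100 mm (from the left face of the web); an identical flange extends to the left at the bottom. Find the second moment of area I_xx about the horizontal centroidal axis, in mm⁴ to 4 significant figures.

Split into non-overlapping primitives; take the origin at the lower-left of the bounding box.
Web: 10 × 110, A = 1 100 mm², y = 55 mm, Ī = 1 109 167 mm⁴.
Top flange (beyond web): 90 × 20, A = 1 800 mm², y = 100 mm, Ī = 60 000 mm⁴.
Bottom flange (beyond web): 90 × 20, A = 1 800 mm², y = 10 mm, Ī = 60 000 mm⁴.
Centroid: ȳ = ΣA·y / ΣA = 55 mm.
Transfer each piece to the horizontal centroidal axis using Ī + A·d² with d = y − 55:
  web: d = 0 mm → contributes +1 109 167 mm⁴
  top flange (beyond web): d = 45 mm → contributes +3 705 000 mm⁴
  bottom flange (beyond web): d = -45 mm → contributes +3 705 000 mm⁴
Total I = 8 519 167 mm⁴.

I_xx ≈ 8.519 × 10⁶ mm⁴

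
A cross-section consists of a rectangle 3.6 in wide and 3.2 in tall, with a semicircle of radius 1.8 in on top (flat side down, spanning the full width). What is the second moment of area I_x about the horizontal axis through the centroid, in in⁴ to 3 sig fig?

Split into non-overlapping primitives; take the origin at the lower-left of the bounding box.
Rectangular body: 3.6 × 3.2, A = 11.52 in², y = 1.6 in, Ī = 9.8304 in⁴.
Semicircular cap: semicircle r = 1.8, A = 5.0894 in², y = 3.9639 in, Ī = 1.1522 in⁴.
Centroid: ȳ = ΣA·y / ΣA = 2.3244 in.
Transfer each piece to the horizontal axis through the centroid using Ī + A·d² with d = y − 2.3244:
  rectangular body: d = -0.72435 in → contributes +15.875 in⁴
  semicircular cap: d = 1.6396 in → contributes +14.834 in⁴
Total I = 30.709 in⁴.

I_x ≈ 30.7 in⁴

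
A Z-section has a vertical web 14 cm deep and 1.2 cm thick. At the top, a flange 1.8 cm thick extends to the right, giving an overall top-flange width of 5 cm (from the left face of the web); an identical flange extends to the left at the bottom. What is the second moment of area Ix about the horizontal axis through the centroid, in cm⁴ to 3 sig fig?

Decompose the section into non-overlapping parts with the origin at the bottom-left of its bounding rectangle.
Web: 1.2 × 14, A = 16.8 cm², y = 7 cm, Ī = 274.4 cm⁴.
Top flange (beyond web): 3.8 × 1.8, A = 6.84 cm², y = 13.1 cm, Ī = 1.8468 cm⁴.
Bottom flange (beyond web): 3.8 × 1.8, A = 6.84 cm², y = 0.9 cm, Ī = 1.8468 cm⁴.
Centroid: ȳ = ΣA·y / ΣA = 7 cm.
Transfer each piece to the horizontal axis through the centroid using Ī + A·d² with d = y − 7:
  web: d = 0 cm → contributes +274.4 cm⁴
  top flange (beyond web): d = 6.1 cm → contributes +256.36 cm⁴
  bottom flange (beyond web): d = -6.1 cm → contributes +256.36 cm⁴
Total I = 787.13 cm⁴.

Ix ≈ 787 cm⁴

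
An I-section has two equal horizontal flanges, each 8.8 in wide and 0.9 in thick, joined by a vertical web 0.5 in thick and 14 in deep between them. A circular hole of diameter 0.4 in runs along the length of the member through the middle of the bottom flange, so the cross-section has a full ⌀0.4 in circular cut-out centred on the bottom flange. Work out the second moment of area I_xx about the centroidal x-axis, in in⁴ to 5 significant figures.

Decompose the section into non-overlapping parts with the origin at the bottom-left of its bounding rectangle.
Bottom flange: 8.8 × 0.9, A = 7.92 in², y = 0.45 in, Ī = 0.5346 in⁴.
Web: 0.5 × 14, A = 7 in², y = 7.9 in, Ī = 114.3333 in⁴.
Top flange: 8.8 × 0.9, A = 7.92 in², y = 15.35 in, Ī = 0.5346 in⁴.
Hole (subtracted): ⌀0.4, A = 0.1256637 in², y = 0.45 in, Ī = 0.001256637 in⁴.
Centroid: ȳ = ΣA·y / ΣA = 7.941216 in.
Transfer each piece to the centroidal x-axis using Ī + A·d² with d = y − 7.941216:
  bottom flange: d = -7.491216 in → contributes +444.9917 in⁴
  web: d = -0.04121602 in → contributes +114.3452 in⁴
  top flange: d = 7.408784 in → contributes +435.264 in⁴
  hole: d = -7.491216 in → contributes −7.053292 in⁴
Total I = 987.5476 in⁴.

I_xx ≈ 987.55 in⁴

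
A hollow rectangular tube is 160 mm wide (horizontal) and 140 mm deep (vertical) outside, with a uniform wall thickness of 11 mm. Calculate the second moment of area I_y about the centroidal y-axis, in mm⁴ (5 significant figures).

I_y ≈ 2.1944 × 10⁷ mm⁴

Treat the section as a set of non-overlapping primitives; coordinates are from the bounding-box lower-left.
Outer rectangle: 160 × 140, A = 22 400 mm², x = 80 mm, Ī = 47 786 667 mm⁴.
Inner void (subtracted): 138 × 118, A = 16 284 mm², x = 80 mm, Ī = 25 842 708 mm⁴.
By symmetry the centroid is at mid-width, x̄ = 80 mm.
All pieces are centred on the centroidal y-axis, so I = ΣĪ (holes subtracted) = 21 943 959 mm⁴.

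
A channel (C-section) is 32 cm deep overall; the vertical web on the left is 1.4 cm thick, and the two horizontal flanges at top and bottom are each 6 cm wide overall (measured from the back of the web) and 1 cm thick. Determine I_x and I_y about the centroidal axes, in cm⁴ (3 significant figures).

I_x ≈ 6030 cm⁴, I_y ≈ 92.2 cm⁴

Split into non-overlapping primitives; take the origin at the lower-left of the bounding box.
Web: 1.4 × 32, A = 44.8 cm², y = 16 cm, Ī = 3822.9 cm⁴.
Top flange (beyond web): 4.6 × 1, A = 4.6 cm², y = 31.5 cm, Ī = 0.38333 cm⁴.
Bottom flange (beyond web): 4.6 × 1, A = 4.6 cm², y = 0.5 cm, Ī = 0.38333 cm⁴.
By symmetry the centroid is at mid-height, ȳ = 16 cm.
Transfer each piece to the centroidal x-axis using Ī + A·d² with d = y − 16:
  web: d = 0 cm → contributes +3822.9 cm⁴
  top flange (beyond web): d = 15.5 cm → contributes +1105.5 cm⁴
  bottom flange (beyond web): d = -15.5 cm → contributes +1105.5 cm⁴
Total I = 6 034 cm⁴.
For the y-axis: x̄ = 1.2111 cm.
Repeating about the centroidal y-axis gives I_y = 92.233 cm⁴.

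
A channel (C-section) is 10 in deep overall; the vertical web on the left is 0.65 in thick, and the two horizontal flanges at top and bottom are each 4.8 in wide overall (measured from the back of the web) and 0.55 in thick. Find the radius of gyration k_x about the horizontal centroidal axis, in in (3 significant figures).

Split into non-overlapping primitives; take the origin at the lower-left of the bounding box.
Web: 0.65 × 10, A = 6.5 in², y = 5 in, Ī = 54.167 in⁴.
Top flange (beyond web): 4.15 × 0.55, A = 2.2825 in², y = 9.725 in, Ī = 0.057538 in⁴.
Bottom flange (beyond web): 4.15 × 0.55, A = 2.2825 in², y = 0.275 in, Ī = 0.057538 in⁴.
By symmetry the centroid is at mid-height, ȳ = 5 in.
Transfer each piece to the horizontal centroidal axis using Ī + A·d² with d = y − 5:
  web: d = 0 in → contributes +54.167 in⁴
  top flange (beyond web): d = 4.725 in → contributes +51.016 in⁴
  bottom flange (beyond web): d = -4.725 in → contributes +51.016 in⁴
Total I = 156.2 in⁴.
Radius of gyration: k = √(I/A) = √(156.2 / 11.065) = 3.7572 in.

k_x ≈ 3.76 in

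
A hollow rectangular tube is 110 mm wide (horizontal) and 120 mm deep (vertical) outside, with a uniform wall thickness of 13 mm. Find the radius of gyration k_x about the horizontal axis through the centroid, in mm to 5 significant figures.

k_x ≈ 43.477 mm

Decompose the section into non-overlapping parts with the origin at the bottom-left of its bounding rectangle.
Outer rectangle: 110 × 120, A = 13 200 mm², y = 60 mm, Ī = 15 840 000 mm⁴.
Inner void (subtracted): 84 × 94, A = 7 896 mm², y = 60 mm, Ī = 5 814 088 mm⁴.
By symmetry the centroid is at mid-height, ȳ = 60 mm.
All pieces are centred on the horizontal axis through the centroid, so I = ΣĪ (holes subtracted) = 10 025 912 mm⁴.
Radius of gyration: k = √(I/A) = √(10 025 912 / 5 304) = 43.47706 mm.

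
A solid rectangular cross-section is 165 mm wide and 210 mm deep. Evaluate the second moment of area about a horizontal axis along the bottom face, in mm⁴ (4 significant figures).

I_base ≈ 5.094 × 10⁸ mm⁴

The section: 165 × 210, A = 34 650 mm², y = 105 mm, Ī = 127 338 750 mm⁴.
Transfer it to a horizontal axis along the bottom face using Ī + A·d² with d = y − 0:
  the section: d = 105 mm → contributes +509 355 000 mm⁴
Total I = 509 355 000 mm⁴.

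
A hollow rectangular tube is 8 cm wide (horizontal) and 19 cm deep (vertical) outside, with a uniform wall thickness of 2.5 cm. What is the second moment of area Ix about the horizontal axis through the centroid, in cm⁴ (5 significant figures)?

Split into non-overlapping primitives; take the origin at the lower-left of the bounding box.
Outer rectangle: 8 × 19, A = 152 cm², y = 9.5 cm, Ī = 4572.667 cm⁴.
Inner void (subtracted): 3 × 14, A = 42 cm², y = 9.5 cm, Ī = 686 cm⁴.
By symmetry the centroid is at mid-height, ȳ = 9.5 cm.
All pieces are centred on the horizontal axis through the centroid, so I = ΣĪ (holes subtracted) = 3886.667 cm⁴.

Ix ≈ 3886.7 cm⁴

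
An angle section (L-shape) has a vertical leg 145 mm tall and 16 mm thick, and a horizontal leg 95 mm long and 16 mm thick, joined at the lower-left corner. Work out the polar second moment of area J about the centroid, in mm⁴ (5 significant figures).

J ≈ 1.0049 × 10⁷ mm⁴

Decompose the section into non-overlapping parts with the origin at the bottom-left of its bounding rectangle.
Vertical leg: 16 × 145, A = 2 320 mm², y = 72.5 mm, Ī = 4 064 833 mm⁴.
Horizontal leg (remainder): 79 × 16, A = 1 264 mm², y = 8 mm, Ī = 26965.33 mm⁴.
Centroid: ȳ = ΣA·y / ΣA = 49.75223 mm.
Transfer each piece to the centroidal x-axis using Ī + A·d² with d = y − 49.75223:
  vertical leg: d = 22.74777 mm → contributes +5 265 343 mm⁴
  horizontal leg (remainder): d = -41.75223 mm → contributes +2 230 432 mm⁴
Total I = 7 495 775 mm⁴.
For the y-axis: x̄ = 24.75223 mm.
Repeating about the centroidal y-axis gives I_y = 2 552 975 mm⁴.
Polar second moment: J = I_x + I_y = 10 048 749 mm⁴.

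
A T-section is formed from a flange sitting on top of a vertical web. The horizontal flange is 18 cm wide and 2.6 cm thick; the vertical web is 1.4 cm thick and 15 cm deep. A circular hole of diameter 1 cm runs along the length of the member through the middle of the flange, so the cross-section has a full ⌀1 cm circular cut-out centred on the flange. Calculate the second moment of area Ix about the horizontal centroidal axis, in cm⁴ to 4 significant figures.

Split into non-overlapping primitives; take the origin at the lower-left of the bounding box.
Flange: 18 × 2.6, A = 46.8 cm², y = 16.3 cm, Ī = 26.364 cm⁴.
Web: 1.4 × 15, A = 21 cm², y = 7.5 cm, Ī = 393.75 cm⁴.
Hole (subtracted): ⌀1, A = 0.785398 cm², y = 16.3 cm, Ī = 0.0490874 cm⁴.
Centroid: ȳ = ΣA·y / ΣA = 13.5424 cm.
Transfer each piece to the horizontal centroidal axis using Ī + A·d² with d = y − 13.5424:
  flange: d = 2.75761 cm → contributes +382.25 cm⁴
  web: d = -6.04239 cm → contributes +1160.47 cm⁴
  hole: d = 2.75761 cm → contributes −6.02157 cm⁴
Total I = 1536.7 cm⁴.

Ix ≈ 1537 cm⁴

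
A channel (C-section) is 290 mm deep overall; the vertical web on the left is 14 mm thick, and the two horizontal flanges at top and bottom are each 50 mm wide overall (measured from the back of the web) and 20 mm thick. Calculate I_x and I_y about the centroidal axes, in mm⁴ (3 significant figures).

I_x ≈ 5.47 × 10⁷ mm⁴, I_y ≈ 8.86 × 10⁵ mm⁴

Decompose the section into non-overlapping parts with the origin at the bottom-left of its bounding rectangle.
Web: 14 × 290, A = 4 060 mm², y = 145 mm, Ī = 28 453 833 mm⁴.
Top flange (beyond web): 36 × 20, A = 720 mm², y = 280 mm, Ī = 24 000 mm⁴.
Bottom flange (beyond web): 36 × 20, A = 720 mm², y = 10 mm, Ī = 24 000 mm⁴.
By symmetry the centroid is at mid-height, ȳ = 145 mm.
Transfer each piece to the centroidal x-axis using Ī + A·d² with d = y − 145:
  web: d = 0 mm → contributes +28 453 833 mm⁴
  top flange (beyond web): d = 135 mm → contributes +13 146 000 mm⁴
  bottom flange (beyond web): d = -135 mm → contributes +13 146 000 mm⁴
Total I = 54 745 833 mm⁴.
For the y-axis: x̄ = 13.545 mm.
Repeating about the centroidal y-axis gives I_y = 886 197 mm⁴.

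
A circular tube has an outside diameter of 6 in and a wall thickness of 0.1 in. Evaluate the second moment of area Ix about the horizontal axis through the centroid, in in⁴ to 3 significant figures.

Ix ≈ 8.07 in⁴

Break the section into simple shapes (no overlaps), measuring from the bottom-left corner of the bounding box.
Outer circle: ⌀6, A = 28.274 in², y = 3 in, Ī = 63.617 in⁴.
Bore (subtracted): ⌀5.8, A = 26.421 in², y = 3 in, Ī = 55.55 in⁴.
By symmetry the centroid is at mid-height, ȳ = 3 in.
All pieces are centred on the horizontal axis through the centroid, so I = ΣĪ (holes subtracted) = 8.0675 in⁴.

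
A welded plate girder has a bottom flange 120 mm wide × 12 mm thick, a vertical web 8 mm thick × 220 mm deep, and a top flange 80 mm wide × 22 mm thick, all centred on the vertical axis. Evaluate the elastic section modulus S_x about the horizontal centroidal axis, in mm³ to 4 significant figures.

S_x ≈ 3.955 × 10⁵ mm³

Decompose the section into non-overlapping parts with the origin at the bottom-left of its bounding rectangle.
Bottom plate: 120 × 12, A = 1 440 mm², y = 6 mm, Ī = 17 280 mm⁴.
Web plate: 8 × 220, A = 1 760 mm², y = 122 mm, Ī = 7 098 667 mm⁴.
Top plate: 80 × 22, A = 1 760 mm², y = 243 mm, Ī = 70986.7 mm⁴.
Centroid: ȳ = ΣA·y / ΣA = 131.258 mm.
Transfer each piece to the horizontal centroidal axis using Ī + A·d² with d = y − 131.258:
  bottom plate: d = -125.258 mm → contributes +22 610 279 mm⁴
  web plate: d = -9.25806 mm → contributes +7 249 519 mm⁴
  top plate: d = 111.742 mm → contributes +22 046 805 mm⁴
Total I = 51 906 603 mm⁴.
Extreme fibre distance c = 131.258 mm; S = I/c = 395 455 mm³.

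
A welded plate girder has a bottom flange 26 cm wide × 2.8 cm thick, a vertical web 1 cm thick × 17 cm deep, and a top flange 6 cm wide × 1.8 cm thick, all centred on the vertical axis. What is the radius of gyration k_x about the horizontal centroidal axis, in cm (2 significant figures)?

Treat the section as a set of non-overlapping primitives; coordinates are from the bounding-box lower-left.
Bottom plate: 26 × 2.8, A = 72.8 cm², y = 1.4 cm, Ī = 47.56 cm⁴.
Web plate: 1 × 17, A = 17 cm², y = 11.3 cm, Ī = 409.4 cm⁴.
Top plate: 6 × 1.8, A = 10.8 cm², y = 20.7 cm, Ī = 2.916 cm⁴.
Centroid: ȳ = ΣA·y / ΣA = 5.145 cm.
Transfer each piece to the horizontal centroidal axis using Ī + A·d² with d = y − 5.145:
  bottom plate: d = -3.745 cm → contributes +1 069 cm⁴
  web plate: d = 6.155 cm → contributes +1 053 cm⁴
  top plate: d = 15.56 cm → contributes +2 616 cm⁴
Total I = 4 738 cm⁴.
Radius of gyration: k = √(I/A) = √(4 738 / 100.6) = 6.863 cm.

k_x ≈ 6.9 cm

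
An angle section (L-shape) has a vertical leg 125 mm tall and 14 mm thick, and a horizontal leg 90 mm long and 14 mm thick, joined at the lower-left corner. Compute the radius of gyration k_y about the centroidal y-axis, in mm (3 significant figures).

k_y ≈ 25.9 mm

Split into non-overlapping primitives; take the origin at the lower-left of the bounding box.
Vertical leg: 14 × 125, A = 1 750 mm², x = 7 mm, Ī = 28 583 mm⁴.
Horizontal leg (remainder): 76 × 14, A = 1 064 mm², x = 52 mm, Ī = 512 139 mm⁴.
Centroid: x̄ = ΣA·x / ΣA = 24.015 mm.
Transfer each piece to the centroidal y-axis using Ī + A·d² with d = x − 24.015:
  vertical leg: d = -17.015 mm → contributes +535 222 mm⁴
  horizontal leg (remainder): d = 27.985 mm → contributes +1 345 426 mm⁴
Total I = 1 880 647 mm⁴.
Radius of gyration: k = √(I/A) = √(1 880 647 / 2 814) = 25.852 mm.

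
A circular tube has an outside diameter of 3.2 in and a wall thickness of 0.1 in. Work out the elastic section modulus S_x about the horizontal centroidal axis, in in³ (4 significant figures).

S_x ≈ 0.7319 in³

Treat the section as a set of non-overlapping primitives; coordinates are from the bounding-box lower-left.
Outer circle: ⌀3.2, A = 8.04248 in², y = 1.6 in, Ī = 5.14719 in⁴.
Bore (subtracted): ⌀3, A = 7.06858 in², y = 1.6 in, Ī = 3.97608 in⁴.
By symmetry the centroid is at mid-height, ȳ = 1.6 in.
All pieces are centred on the horizontal centroidal axis, so I = ΣĪ (holes subtracted) = 1.17111 in⁴.
Extreme fibre distance c = 1.6 in; S = I/c = 0.731942 in³.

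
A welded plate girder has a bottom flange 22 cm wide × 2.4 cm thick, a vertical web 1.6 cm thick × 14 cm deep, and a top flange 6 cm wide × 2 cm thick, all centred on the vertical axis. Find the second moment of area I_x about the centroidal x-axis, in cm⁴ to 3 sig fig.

I_x ≈ 3410 cm⁴

Treat the section as a set of non-overlapping primitives; coordinates are from the bounding-box lower-left.
Bottom plate: 22 × 2.4, A = 52.8 cm², y = 1.2 cm, Ī = 25.344 cm⁴.
Web plate: 1.6 × 14, A = 22.4 cm², y = 9.4 cm, Ī = 365.87 cm⁴.
Top plate: 6 × 2, A = 12 cm², y = 17.4 cm, Ī = 4 cm⁴.
Centroid: ȳ = ΣA·y / ΣA = 5.5358 cm.
Transfer each piece to the centroidal x-axis using Ī + A·d² with d = y − 5.5358:
  bottom plate: d = -4.3358 cm → contributes +1017.9 cm⁴
  web plate: d = 3.8642 cm → contributes +700.35 cm⁴
  top plate: d = 11.864 cm → contributes +1693.1 cm⁴
Total I = 3411.4 cm⁴.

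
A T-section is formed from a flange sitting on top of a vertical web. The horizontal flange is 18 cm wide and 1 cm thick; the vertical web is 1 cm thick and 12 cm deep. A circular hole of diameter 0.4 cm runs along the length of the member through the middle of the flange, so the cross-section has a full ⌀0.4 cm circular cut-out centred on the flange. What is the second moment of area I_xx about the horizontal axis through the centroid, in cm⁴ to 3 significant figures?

Break the section into simple shapes (no overlaps), measuring from the bottom-left corner of the bounding box.
Flange: 18 × 1, A = 18 cm², y = 12.5 cm, Ī = 1.5 cm⁴.
Web: 1 × 12, A = 12 cm², y = 6 cm, Ī = 144 cm⁴.
Hole (subtracted): ⌀0.4, A = 0.12566 cm², y = 12.5 cm, Ī = 0.0012566 cm⁴.
Centroid: ȳ = ΣA·y / ΣA = 9.8891 cm.
Transfer each piece to the horizontal axis through the centroid using Ī + A·d² with d = y − 9.8891:
  flange: d = 2.6109 cm → contributes +124.21 cm⁴
  web: d = -3.8891 cm → contributes +325.5 cm⁴
  hole: d = 2.6109 cm → contributes −0.8579 cm⁴
Total I = 448.85 cm⁴.

I_xx ≈ 449 cm⁴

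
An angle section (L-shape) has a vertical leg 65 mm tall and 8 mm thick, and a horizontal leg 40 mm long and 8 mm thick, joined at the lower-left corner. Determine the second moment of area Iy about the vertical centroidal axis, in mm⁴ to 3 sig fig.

Iy ≈ 9.32 × 10⁴ mm⁴

Split into non-overlapping primitives; take the origin at the lower-left of the bounding box.
Vertical leg: 8 × 65, A = 520 mm², x = 4 mm, Ī = 2773.3 mm⁴.
Horizontal leg (remainder): 32 × 8, A = 256 mm², x = 24 mm, Ī = 21 845 mm⁴.
Centroid: x̄ = ΣA·x / ΣA = 10.598 mm.
Transfer each piece to the vertical centroidal axis using Ī + A·d² with d = x − 10.598:
  vertical leg: d = -6.5979 mm → contributes +25 410 mm⁴
  horizontal leg (remainder): d = 13.402 mm → contributes +67 827 mm⁴
Total I = 93 237 mm⁴.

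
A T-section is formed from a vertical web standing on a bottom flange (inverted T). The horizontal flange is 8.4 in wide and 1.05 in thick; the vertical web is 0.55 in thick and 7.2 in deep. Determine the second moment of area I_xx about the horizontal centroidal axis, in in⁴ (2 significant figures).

I_xx ≈ 64 in⁴

Split into non-overlapping primitives; take the origin at the lower-left of the bounding box.
Flange: 8.4 × 1.05, A = 8.82 in², y = 0.525 in, Ī = 0.8103 in⁴.
Web: 0.55 × 7.2, A = 3.96 in², y = 4.65 in, Ī = 17.11 in⁴.
Centroid: ȳ = ΣA·y / ΣA = 1.803 in.
Transfer each piece to the horizontal centroidal axis using Ī + A·d² with d = y − 1.803:
  flange: d = -1.278 in → contributes +15.22 in⁴
  web: d = 2.847 in → contributes +49.2 in⁴
Total I = 64.42 in⁴.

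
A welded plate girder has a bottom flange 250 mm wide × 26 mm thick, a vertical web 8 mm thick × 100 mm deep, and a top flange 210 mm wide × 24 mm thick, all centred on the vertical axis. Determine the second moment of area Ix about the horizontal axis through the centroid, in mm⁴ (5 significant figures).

Ix ≈ 4.5684 × 10⁷ mm⁴

Treat the section as a set of non-overlapping primitives; coordinates are from the bounding-box lower-left.
Bottom plate: 250 × 26, A = 6 500 mm², y = 13 mm, Ī = 366166.7 mm⁴.
Web plate: 8 × 100, A = 800 mm², y = 76 mm, Ī = 666666.7 mm⁴.
Top plate: 210 × 24, A = 5 040 mm², y = 138 mm, Ī = 241 920 mm⁴.
Centroid: ȳ = ΣA·y / ΣA = 68.13776 mm.
Transfer each piece to the horizontal axis through the centroid using Ī + A·d² with d = y − 68.13776:
  bottom plate: d = -55.13776 mm → contributes +20 127 291 mm⁴
  web plate: d = 7.862237 mm → contributes +716118.5 mm⁴
  top plate: d = 69.86224 mm → contributes +24 840 810 mm⁴
Total I = 45 684 219 mm⁴.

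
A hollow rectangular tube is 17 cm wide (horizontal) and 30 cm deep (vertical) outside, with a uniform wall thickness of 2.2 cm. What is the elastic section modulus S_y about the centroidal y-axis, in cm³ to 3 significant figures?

Treat the section as a set of non-overlapping primitives; coordinates are from the bounding-box lower-left.
Outer rectangle: 17 × 30, A = 510 cm², x = 8.5 cm, Ī = 12 283 cm⁴.
Inner void (subtracted): 12.6 × 25.6, A = 322.56 cm², x = 8.5 cm, Ī = 4267.5 cm⁴.
By symmetry the centroid is at mid-width, x̄ = 8.5 cm.
All pieces are centred on the centroidal y-axis, so I = ΣĪ (holes subtracted) = 8 015 cm⁴.
Extreme fibre distance c = 8.5 cm; S = I/c = 942.94 cm³.

S_y ≈ 943 cm³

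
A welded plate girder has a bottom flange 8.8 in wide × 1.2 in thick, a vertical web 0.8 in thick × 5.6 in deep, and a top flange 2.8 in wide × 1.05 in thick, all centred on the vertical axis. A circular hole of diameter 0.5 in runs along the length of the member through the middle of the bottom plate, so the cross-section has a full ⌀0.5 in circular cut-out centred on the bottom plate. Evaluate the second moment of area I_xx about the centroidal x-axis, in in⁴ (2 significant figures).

I_xx ≈ 130 in⁴

Split into non-overlapping primitives; take the origin at the lower-left of the bounding box.
Bottom plate: 8.8 × 1.2, A = 10.56 in², y = 0.6 in, Ī = 1.267 in⁴.
Web plate: 0.8 × 5.6, A = 4.48 in², y = 4 in, Ī = 11.71 in⁴.
Top plate: 2.8 × 1.05, A = 2.94 in², y = 7.325 in, Ī = 0.2701 in⁴.
Hole (subtracted): ⌀0.5, A = 0.1963 in², y = 0.6 in, Ī = 0.003068 in⁴.
Centroid: ȳ = ΣA·y / ΣA = 2.568 in.
Transfer each piece to the centroidal x-axis using Ī + A·d² with d = y − 2.568:
  bottom plate: d = -1.968 in → contributes +42.18 in⁴
  web plate: d = 1.432 in → contributes +20.89 in⁴
  top plate: d = 4.757 in → contributes +66.79 in⁴
  hole: d = -1.968 in → contributes −0.7638 in⁴
Total I = 129.1 in⁴.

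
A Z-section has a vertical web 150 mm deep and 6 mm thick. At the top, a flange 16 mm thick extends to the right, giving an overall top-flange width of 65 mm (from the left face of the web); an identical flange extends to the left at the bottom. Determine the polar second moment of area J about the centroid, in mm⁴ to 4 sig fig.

J ≈ 1.275 × 10⁷ mm⁴

Split into non-overlapping primitives; take the origin at the lower-left of the bounding box.
Web: 6 × 150, A = 900 mm², y = 75 mm, Ī = 1 687 500 mm⁴.
Top flange (beyond web): 59 × 16, A = 944 mm², y = 142 mm, Ī = 20138.7 mm⁴.
Bottom flange (beyond web): 59 × 16, A = 944 mm², y = 8 mm, Ī = 20138.7 mm⁴.
Centroid: ȳ = ΣA·y / ΣA = 75 mm.
Transfer each piece to the centroidal x-axis using Ī + A·d² with d = y − 75:
  web: d = 0 mm → contributes +1 687 500 mm⁴
  top flange (beyond web): d = 67 mm → contributes +4 257 755 mm⁴
  bottom flange (beyond web): d = -67 mm → contributes +4 257 755 mm⁴
Total I = 10 203 009 mm⁴.
For the y-axis: x̄ = 62 mm.
Repeating about the centroidal y-axis gives I_y = 2 544 577 mm⁴.
Polar second moment: J = I_x + I_y = 12 747 587 mm⁴.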